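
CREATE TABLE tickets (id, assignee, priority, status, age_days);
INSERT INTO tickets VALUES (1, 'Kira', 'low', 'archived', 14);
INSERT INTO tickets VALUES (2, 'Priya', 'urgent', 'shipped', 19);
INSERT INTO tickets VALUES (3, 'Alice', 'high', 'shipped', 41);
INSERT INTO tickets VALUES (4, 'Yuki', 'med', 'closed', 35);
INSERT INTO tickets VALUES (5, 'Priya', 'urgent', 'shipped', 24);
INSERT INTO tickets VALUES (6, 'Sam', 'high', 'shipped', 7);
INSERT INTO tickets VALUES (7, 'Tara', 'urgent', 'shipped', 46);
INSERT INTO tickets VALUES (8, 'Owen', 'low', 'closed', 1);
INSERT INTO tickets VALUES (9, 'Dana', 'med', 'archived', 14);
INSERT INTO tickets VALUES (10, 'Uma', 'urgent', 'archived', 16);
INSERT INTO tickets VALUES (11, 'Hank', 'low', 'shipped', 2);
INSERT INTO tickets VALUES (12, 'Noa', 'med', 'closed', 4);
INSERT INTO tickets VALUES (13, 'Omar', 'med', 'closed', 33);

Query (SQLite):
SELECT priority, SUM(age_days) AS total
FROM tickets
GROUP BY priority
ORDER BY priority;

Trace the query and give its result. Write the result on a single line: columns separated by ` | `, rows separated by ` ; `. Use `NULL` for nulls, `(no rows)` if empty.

Partition tickets by priority; compute SUM(age_days) within each group.
  high: ids {3, 6} → SUM(age_days)=48
  low: ids {1, 8, 11} → SUM(age_days)=17
  med: ids {4, 9, 12, 13} → SUM(age_days)=86
  urgent: ids {2, 5, 7, 10} → SUM(age_days)=105

high | 48 ; low | 17 ; med | 86 ; urgent | 105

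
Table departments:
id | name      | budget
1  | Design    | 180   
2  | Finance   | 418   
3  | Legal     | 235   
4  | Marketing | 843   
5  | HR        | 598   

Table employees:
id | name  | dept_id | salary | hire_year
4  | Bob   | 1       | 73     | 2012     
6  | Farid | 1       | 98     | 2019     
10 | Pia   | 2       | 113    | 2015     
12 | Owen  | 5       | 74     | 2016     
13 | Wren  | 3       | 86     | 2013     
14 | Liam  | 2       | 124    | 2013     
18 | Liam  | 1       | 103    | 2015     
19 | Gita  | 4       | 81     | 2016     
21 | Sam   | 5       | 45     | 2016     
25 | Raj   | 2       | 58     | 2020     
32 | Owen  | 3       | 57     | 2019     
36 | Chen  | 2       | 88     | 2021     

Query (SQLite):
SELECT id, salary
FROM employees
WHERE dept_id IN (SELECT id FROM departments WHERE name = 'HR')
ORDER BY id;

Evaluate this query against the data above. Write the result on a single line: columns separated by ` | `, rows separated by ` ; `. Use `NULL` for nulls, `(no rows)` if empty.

Inner query: departments.id where name = 'HR'.
Outer: keep employees rows whose dept_id is in that set.
Inner query → {5}

12 | 74 ; 21 | 45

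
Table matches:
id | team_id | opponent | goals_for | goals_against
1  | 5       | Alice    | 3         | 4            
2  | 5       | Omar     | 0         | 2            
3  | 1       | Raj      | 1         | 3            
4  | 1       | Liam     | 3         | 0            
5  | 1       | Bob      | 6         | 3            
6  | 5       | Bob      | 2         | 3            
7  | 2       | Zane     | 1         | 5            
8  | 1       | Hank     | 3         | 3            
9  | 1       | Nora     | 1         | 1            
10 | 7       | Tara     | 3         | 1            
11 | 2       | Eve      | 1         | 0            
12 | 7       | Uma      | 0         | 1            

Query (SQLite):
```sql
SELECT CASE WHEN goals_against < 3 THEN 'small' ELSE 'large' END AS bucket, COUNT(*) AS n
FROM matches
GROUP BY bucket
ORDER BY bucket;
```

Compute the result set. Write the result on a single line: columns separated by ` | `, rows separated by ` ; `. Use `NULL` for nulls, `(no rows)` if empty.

Bucket rows by goals_against < 3 → 'small' else 'large'; count each bucket.

large | 6 ; small | 6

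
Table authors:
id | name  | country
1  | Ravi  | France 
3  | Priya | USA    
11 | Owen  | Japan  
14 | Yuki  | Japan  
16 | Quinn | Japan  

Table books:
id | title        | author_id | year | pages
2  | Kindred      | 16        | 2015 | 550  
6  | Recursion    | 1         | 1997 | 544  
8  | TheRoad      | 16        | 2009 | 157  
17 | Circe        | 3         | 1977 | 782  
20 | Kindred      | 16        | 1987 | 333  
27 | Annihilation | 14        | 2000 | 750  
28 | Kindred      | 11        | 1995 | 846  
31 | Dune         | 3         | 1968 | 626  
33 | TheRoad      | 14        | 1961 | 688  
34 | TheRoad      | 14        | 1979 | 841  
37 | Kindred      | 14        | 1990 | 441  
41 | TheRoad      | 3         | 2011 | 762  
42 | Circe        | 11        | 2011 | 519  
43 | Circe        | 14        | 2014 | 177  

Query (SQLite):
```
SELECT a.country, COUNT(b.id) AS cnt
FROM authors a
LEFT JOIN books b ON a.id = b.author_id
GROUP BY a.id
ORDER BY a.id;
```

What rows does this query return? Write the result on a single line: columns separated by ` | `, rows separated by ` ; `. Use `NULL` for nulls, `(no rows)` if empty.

France | 1 ; USA | 3 ; Japan | 2 ; Japan | 5 ; Japan | 3

LEFT JOIN keeps every authors row; unmatched ones get NULL for books columns.
Group by authors.id and compute COUNT(b.id). COUNT(col) of an all-NULL group is 0.
  1: ids {6} → COUNT(b.id)=1
  3: ids {17, 31, 41} → COUNT(b.id)=3
  11: ids {28, 42} → COUNT(b.id)=2
  14: ids {27, 33, 34, 37, 43} → COUNT(b.id)=5
  16: ids {2, 8, 20} → COUNT(b.id)=3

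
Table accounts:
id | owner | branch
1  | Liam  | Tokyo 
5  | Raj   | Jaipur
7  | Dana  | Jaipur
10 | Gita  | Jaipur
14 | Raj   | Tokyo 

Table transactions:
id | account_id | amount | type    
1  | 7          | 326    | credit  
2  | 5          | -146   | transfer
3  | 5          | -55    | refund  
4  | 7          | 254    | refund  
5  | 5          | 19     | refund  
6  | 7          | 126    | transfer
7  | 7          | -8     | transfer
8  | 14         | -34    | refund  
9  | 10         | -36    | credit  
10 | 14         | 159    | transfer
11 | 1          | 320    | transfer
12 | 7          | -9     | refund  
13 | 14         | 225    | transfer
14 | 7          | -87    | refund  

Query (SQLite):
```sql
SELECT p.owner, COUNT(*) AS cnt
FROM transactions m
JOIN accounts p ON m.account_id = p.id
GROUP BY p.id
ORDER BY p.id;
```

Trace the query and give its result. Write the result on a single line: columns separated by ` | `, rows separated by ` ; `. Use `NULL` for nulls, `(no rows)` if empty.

Liam | 1 ; Raj | 3 ; Dana | 6 ; Gita | 1 ; Raj | 3

Join each transactions row to its accounts via account_id.
Group joined rows by accounts.id; compute COUNT(*) per group.
  1: ids {11} → COUNT(*)=1
  5: ids {2, 3, 5} → COUNT(*)=3
  7: ids {1, 4, 6, 7, 12, 14} → COUNT(*)=6
  10: ids {9} → COUNT(*)=1
  14: ids {8, 10, 13} → COUNT(*)=3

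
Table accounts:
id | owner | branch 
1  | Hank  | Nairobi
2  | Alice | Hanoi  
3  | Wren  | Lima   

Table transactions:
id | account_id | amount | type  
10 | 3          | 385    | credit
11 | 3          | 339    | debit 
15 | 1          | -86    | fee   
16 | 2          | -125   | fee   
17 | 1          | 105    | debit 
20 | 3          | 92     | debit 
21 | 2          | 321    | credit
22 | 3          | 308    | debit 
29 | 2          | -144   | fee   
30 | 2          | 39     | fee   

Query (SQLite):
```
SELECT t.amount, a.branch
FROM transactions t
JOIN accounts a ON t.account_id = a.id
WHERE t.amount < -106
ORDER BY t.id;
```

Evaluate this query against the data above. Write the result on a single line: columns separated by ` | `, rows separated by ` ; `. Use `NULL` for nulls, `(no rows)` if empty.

-125 | Hanoi ; -144 | Hanoi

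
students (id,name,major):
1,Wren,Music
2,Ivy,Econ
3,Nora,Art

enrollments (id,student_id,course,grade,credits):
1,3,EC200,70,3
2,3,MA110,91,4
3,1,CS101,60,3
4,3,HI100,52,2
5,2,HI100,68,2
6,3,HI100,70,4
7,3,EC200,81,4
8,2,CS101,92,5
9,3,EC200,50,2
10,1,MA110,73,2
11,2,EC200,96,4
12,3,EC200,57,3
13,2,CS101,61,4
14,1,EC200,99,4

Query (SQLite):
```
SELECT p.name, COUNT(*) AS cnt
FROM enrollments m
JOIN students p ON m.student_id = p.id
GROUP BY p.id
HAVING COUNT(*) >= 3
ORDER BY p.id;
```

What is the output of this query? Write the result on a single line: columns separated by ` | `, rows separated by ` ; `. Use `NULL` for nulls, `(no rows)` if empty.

Join each enrollments row to its students via student_id.
Group joined rows by students.id; compute COUNT(*) per group.
HAVING: keep groups with count ≥ 3.
  1: ids {3, 10, 14} → COUNT(*)=3
  2: ids {5, 8, 11, 13} → COUNT(*)=4
  3: ids {1, 2, 4, 6, 7, 9, 12} → COUNT(*)=7

Wren | 3 ; Ivy | 4 ; Nora | 7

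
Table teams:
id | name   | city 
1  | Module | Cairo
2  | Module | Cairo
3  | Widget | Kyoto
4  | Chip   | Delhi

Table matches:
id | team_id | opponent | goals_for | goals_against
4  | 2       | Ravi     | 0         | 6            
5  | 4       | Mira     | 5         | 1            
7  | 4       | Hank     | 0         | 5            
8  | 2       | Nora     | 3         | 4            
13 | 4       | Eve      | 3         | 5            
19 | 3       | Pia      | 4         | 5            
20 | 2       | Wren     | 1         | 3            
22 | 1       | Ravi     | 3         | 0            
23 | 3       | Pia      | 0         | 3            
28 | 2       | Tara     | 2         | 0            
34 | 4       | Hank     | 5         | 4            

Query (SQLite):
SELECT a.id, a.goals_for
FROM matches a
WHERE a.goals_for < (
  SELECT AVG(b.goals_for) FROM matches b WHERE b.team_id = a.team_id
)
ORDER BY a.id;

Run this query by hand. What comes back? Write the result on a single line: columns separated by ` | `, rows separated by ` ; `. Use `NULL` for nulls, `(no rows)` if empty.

For each matches row a, compute AVG(goals_for) over rows sharing a.team_id.
Keep row a if a.goals_for < that per-group AVG.
  team_id=1: AVG(goals_for) = 3.0
  team_id=2: AVG(goals_for) = 1.5
  team_id=3: AVG(goals_for) = 2.0
  team_id=4: AVG(goals_for) = 3.25

4 | 0 ; 7 | 0 ; 13 | 3 ; 20 | 1 ; 23 | 0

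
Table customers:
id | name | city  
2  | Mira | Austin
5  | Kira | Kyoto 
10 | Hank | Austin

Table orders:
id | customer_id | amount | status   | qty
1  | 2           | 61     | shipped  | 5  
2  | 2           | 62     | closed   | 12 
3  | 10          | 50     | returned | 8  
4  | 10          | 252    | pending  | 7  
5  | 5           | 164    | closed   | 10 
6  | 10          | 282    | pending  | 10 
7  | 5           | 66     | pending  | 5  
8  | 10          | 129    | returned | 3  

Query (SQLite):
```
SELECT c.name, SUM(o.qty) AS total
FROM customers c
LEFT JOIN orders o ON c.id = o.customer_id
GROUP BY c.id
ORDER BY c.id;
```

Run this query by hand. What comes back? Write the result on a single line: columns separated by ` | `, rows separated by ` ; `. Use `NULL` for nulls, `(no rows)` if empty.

LEFT JOIN keeps every customers row; unmatched ones get NULL for orders columns.
Group by customers.id and compute SUM(o.qty). SUM over an all-NULL group is NULL.
  2: ids {1, 2} → SUM(o.qty)=17
  5: ids {5, 7} → SUM(o.qty)=15
  10: ids {3, 4, 6, 8} → SUM(o.qty)=28

Mira | 17 ; Kira | 15 ; Hank | 28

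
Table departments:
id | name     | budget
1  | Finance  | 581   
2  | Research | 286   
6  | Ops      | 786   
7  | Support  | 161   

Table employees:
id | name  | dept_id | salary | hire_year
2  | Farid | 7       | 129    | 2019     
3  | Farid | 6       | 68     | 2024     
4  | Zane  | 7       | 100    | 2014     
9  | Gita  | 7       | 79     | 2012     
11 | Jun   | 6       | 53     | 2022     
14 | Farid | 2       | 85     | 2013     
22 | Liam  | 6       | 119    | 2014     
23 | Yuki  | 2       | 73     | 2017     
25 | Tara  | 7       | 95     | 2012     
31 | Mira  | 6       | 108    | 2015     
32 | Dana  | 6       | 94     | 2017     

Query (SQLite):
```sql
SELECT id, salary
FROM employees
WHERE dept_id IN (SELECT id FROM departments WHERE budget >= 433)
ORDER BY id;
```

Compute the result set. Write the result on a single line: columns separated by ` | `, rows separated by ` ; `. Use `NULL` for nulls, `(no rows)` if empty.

3 | 68 ; 11 | 53 ; 22 | 119 ; 31 | 108 ; 32 | 94

Inner query: departments.id where budget >= 433.
Outer: keep employees rows whose dept_id is in that set.
Inner query → {1, 6}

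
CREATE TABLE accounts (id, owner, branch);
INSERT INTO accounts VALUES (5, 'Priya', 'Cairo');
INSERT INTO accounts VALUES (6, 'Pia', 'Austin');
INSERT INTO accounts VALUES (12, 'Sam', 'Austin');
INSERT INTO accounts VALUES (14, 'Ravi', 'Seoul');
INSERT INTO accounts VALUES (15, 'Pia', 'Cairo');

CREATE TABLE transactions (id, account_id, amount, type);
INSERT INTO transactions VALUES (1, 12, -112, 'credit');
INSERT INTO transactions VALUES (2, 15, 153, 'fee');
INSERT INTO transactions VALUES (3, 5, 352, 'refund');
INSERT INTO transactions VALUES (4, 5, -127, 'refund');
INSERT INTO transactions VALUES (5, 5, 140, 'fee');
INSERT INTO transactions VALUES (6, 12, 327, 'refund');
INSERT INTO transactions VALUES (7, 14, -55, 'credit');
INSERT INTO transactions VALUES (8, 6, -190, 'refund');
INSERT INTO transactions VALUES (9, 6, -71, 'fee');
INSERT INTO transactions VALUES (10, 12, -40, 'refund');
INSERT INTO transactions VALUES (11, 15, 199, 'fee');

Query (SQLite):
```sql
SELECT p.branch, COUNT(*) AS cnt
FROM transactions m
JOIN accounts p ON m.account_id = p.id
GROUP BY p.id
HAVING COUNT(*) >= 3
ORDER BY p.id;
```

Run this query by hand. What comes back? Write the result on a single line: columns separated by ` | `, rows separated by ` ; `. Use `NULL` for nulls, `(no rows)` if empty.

Join each transactions row to its accounts via account_id.
Group joined rows by accounts.id; compute COUNT(*) per group.
HAVING: keep groups with count ≥ 3.
  5: ids {3, 4, 5} → COUNT(*)=3
  6: ids {8, 9} → COUNT(*)=2
  12: ids {1, 6, 10} → COUNT(*)=3
  14: ids {7} → COUNT(*)=1
  15: ids {2, 11} → COUNT(*)=2

Cairo | 3 ; Austin | 3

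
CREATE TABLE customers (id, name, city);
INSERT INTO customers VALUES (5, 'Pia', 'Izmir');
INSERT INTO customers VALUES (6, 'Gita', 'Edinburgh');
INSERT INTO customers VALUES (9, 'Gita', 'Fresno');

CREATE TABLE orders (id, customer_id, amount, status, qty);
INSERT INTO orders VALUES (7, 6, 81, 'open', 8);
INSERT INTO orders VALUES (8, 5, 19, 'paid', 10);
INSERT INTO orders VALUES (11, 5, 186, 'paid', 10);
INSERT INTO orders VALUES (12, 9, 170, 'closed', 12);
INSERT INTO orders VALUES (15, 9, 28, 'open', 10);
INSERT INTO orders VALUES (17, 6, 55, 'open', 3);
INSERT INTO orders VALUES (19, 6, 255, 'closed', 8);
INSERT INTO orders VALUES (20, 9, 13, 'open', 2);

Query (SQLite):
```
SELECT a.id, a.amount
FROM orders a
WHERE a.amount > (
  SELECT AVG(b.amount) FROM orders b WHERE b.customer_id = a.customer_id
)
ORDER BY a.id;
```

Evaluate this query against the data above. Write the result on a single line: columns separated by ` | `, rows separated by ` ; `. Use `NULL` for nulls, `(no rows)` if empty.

11 | 186 ; 12 | 170 ; 19 | 255

For each orders row a, compute AVG(amount) over rows sharing a.customer_id.
Keep row a if a.amount > that per-group AVG.
  customer_id=5: AVG(amount) = 102.5
  customer_id=6: AVG(amount) = 130.333333
  customer_id=9: AVG(amount) = 70.333333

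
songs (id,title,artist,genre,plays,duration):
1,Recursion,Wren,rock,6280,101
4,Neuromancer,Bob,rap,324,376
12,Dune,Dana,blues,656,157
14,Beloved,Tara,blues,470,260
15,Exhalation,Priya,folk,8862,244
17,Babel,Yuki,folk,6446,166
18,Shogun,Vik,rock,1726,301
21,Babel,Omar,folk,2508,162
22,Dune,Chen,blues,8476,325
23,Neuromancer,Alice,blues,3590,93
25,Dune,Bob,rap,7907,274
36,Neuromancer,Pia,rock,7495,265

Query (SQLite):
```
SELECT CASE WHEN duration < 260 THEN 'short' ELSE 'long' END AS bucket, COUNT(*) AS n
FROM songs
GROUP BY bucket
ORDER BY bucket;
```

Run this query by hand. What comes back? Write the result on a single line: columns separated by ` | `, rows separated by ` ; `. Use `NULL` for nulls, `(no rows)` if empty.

Bucket rows by duration < 260 → 'short' else 'long'; count each bucket.

long | 6 ; short | 6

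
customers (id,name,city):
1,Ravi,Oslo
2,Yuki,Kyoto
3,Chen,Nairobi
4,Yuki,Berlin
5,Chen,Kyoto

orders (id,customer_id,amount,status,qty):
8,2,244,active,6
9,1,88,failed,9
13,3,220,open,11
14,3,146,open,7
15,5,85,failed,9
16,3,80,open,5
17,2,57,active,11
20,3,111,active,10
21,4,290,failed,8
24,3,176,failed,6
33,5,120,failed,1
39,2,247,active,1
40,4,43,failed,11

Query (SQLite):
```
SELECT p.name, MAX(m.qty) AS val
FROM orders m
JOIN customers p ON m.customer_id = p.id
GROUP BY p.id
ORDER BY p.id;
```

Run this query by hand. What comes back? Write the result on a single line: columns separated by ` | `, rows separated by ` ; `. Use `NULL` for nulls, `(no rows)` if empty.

Ravi | 9 ; Yuki | 11 ; Chen | 11 ; Yuki | 11 ; Chen | 9

Join each orders row to its customers via customer_id.
Group joined rows by customers.id; compute MAX(m.qty) per group.
  1: ids {9} → MAX(m.qty)=9
  2: ids {8, 17, 39} → MAX(m.qty)=11
  3: ids {13, 14, 16, 20, 24} → MAX(m.qty)=11
  4: ids {21, 40} → MAX(m.qty)=11
  5: ids {15, 33} → MAX(m.qty)=9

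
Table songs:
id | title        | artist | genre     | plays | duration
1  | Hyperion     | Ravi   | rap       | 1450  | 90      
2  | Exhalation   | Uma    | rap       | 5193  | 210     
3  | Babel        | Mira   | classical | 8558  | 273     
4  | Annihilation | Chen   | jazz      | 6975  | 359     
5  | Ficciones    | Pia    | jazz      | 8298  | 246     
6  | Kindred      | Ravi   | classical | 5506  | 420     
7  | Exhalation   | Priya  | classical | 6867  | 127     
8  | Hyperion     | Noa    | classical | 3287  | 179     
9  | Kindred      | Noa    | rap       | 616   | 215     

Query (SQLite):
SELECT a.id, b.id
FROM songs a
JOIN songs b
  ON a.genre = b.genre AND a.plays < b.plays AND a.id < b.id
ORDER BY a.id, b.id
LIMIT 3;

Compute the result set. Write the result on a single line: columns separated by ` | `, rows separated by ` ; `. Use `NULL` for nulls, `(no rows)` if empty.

Pairs (a,b) with same genre, a.plays < b.plays, a.id < b.id.
genre groups: classical:{3,6,7,8} jazz:{4,5} rap:{1,2,9}
Ordered by (a.id, b.id); first 3.

1 | 2 ; 4 | 5 ; 6 | 7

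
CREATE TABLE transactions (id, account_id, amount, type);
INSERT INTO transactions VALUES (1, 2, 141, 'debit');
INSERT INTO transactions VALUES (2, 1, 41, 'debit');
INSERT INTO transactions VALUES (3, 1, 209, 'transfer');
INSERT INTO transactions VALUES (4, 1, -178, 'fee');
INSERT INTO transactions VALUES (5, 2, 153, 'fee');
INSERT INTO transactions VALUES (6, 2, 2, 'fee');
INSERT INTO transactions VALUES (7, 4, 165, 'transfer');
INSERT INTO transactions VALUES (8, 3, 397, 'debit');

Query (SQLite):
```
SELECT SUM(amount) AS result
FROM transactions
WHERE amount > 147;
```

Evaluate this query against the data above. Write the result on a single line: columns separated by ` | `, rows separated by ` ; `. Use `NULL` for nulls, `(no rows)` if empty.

924

Rows where amount > 147 → amount values: [209, 153, 165, 397].
SUM of non-NULL values = 924.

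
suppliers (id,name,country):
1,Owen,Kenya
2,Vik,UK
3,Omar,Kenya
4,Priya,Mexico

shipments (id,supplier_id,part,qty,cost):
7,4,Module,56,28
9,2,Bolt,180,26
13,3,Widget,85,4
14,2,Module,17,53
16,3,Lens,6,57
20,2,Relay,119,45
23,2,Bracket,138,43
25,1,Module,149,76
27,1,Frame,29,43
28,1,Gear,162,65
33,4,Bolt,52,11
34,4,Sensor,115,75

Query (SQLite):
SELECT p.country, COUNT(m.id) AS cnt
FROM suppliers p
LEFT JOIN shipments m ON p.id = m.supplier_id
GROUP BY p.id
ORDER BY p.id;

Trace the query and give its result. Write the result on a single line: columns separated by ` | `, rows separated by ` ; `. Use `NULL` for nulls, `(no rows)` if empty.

LEFT JOIN keeps every suppliers row; unmatched ones get NULL for shipments columns.
Group by suppliers.id and compute COUNT(m.id). COUNT(col) of an all-NULL group is 0.
  1: ids {25, 27, 28} → COUNT(m.id)=3
  2: ids {9, 14, 20, 23} → COUNT(m.id)=4
  3: ids {13, 16} → COUNT(m.id)=2
  4: ids {7, 33, 34} → COUNT(m.id)=3

Kenya | 3 ; UK | 4 ; Kenya | 2 ; Mexico | 3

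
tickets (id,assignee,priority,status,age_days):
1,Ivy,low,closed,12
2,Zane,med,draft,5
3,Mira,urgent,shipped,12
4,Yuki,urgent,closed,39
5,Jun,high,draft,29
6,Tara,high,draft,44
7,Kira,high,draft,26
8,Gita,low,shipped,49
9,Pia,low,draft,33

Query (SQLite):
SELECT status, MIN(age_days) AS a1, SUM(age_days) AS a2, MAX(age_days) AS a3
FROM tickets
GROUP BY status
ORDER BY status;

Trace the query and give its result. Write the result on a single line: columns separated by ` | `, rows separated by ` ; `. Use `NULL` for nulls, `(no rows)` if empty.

closed | 12 | 51 | 39 ; draft | 5 | 137 | 44 ; shipped | 12 | 61 | 49

Group tickets by status.
Per group compute: MIN(age_days), SUM(age_days), MAX(age_days).
  closed: ids {1, 4} → MIN(age_days)=12, SUM(age_days)=51, MAX(age_days)=39
  draft: ids {2, 5, 6, 7, 9} → MIN(age_days)=5, SUM(age_days)=137, MAX(age_days)=44
  shipped: ids {3, 8} → MIN(age_days)=12, SUM(age_days)=61, MAX(age_days)=49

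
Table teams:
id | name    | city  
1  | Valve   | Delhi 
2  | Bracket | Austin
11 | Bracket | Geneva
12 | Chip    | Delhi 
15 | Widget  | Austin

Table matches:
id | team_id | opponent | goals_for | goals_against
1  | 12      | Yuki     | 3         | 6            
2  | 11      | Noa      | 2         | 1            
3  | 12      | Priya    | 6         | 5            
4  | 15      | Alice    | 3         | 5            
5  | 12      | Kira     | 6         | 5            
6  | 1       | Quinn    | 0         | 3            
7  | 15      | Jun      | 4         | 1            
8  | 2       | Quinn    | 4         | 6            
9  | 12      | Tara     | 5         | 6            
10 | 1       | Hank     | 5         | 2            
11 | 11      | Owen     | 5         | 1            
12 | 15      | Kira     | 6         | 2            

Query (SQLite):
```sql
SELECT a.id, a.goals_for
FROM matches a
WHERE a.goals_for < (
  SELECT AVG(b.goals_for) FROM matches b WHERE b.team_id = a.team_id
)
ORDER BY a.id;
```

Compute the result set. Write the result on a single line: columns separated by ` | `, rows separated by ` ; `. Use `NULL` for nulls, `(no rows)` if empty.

For each matches row a, compute AVG(goals_for) over rows sharing a.team_id.
Keep row a if a.goals_for < that per-group AVG.
  team_id=1: AVG(goals_for) = 2.5
  team_id=2: AVG(goals_for) = 4.0
  team_id=11: AVG(goals_for) = 3.5
  team_id=12: AVG(goals_for) = 5.0
  team_id=15: AVG(goals_for) = 4.333333

1 | 3 ; 2 | 2 ; 4 | 3 ; 6 | 0 ; 7 | 4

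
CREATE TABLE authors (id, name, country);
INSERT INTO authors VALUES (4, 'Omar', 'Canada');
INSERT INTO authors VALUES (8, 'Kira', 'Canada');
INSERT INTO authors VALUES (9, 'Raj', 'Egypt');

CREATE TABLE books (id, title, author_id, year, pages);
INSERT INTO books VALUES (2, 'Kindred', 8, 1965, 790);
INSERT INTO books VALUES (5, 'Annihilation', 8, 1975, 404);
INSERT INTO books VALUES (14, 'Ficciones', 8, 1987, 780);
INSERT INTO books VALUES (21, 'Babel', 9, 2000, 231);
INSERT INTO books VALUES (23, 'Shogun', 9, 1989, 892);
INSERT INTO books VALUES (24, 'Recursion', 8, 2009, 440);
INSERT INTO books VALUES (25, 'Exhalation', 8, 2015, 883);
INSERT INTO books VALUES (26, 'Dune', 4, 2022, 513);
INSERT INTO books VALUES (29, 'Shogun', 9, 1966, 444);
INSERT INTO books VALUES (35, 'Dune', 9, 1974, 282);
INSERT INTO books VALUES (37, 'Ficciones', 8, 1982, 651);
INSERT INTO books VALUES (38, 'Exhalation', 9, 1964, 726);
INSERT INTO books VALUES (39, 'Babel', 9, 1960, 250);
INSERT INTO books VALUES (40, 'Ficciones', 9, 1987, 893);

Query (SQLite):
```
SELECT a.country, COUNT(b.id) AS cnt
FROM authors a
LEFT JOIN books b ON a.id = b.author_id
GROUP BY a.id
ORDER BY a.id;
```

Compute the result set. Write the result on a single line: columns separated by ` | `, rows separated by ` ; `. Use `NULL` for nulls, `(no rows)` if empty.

Canada | 1 ; Canada | 6 ; Egypt | 7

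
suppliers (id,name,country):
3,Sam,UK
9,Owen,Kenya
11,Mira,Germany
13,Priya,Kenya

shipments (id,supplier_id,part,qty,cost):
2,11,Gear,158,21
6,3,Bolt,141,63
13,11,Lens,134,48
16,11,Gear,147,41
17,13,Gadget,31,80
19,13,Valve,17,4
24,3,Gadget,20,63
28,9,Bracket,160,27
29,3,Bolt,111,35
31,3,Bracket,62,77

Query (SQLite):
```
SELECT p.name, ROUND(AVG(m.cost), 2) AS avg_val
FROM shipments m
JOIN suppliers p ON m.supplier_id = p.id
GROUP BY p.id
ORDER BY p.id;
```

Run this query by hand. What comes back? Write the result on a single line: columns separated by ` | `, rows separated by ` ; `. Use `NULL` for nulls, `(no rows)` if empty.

Sam | 59.5 ; Owen | 27 ; Mira | 36.67 ; Priya | 42

Join each shipments row to its suppliers via supplier_id.
Group joined rows by suppliers.id; compute ROUND(AVG(m.cost), 2) per group.
  3: ids {6, 24, 29, 31} → ROUND(AVG(m.cost), 2)=59.5
  9: ids {28} → ROUND(AVG(m.cost), 2)=27
  11: ids {2, 13, 16} → ROUND(AVG(m.cost), 2)=36.67
  13: ids {17, 19} → ROUND(AVG(m.cost), 2)=42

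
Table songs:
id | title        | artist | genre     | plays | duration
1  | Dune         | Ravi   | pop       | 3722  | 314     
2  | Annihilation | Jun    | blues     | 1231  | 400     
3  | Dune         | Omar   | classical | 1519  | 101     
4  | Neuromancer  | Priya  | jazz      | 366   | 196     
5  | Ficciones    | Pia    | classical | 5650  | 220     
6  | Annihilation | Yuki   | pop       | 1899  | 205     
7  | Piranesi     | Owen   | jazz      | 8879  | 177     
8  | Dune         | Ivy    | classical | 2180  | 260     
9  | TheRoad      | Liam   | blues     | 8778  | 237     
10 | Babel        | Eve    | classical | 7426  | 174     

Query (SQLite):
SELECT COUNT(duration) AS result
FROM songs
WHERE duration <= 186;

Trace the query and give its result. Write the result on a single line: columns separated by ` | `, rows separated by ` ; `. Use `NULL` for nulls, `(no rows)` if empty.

3

Rows where duration <= 186 → duration values: [101, 177, 174].
COUNT(duration) counts non-NULL values → 3.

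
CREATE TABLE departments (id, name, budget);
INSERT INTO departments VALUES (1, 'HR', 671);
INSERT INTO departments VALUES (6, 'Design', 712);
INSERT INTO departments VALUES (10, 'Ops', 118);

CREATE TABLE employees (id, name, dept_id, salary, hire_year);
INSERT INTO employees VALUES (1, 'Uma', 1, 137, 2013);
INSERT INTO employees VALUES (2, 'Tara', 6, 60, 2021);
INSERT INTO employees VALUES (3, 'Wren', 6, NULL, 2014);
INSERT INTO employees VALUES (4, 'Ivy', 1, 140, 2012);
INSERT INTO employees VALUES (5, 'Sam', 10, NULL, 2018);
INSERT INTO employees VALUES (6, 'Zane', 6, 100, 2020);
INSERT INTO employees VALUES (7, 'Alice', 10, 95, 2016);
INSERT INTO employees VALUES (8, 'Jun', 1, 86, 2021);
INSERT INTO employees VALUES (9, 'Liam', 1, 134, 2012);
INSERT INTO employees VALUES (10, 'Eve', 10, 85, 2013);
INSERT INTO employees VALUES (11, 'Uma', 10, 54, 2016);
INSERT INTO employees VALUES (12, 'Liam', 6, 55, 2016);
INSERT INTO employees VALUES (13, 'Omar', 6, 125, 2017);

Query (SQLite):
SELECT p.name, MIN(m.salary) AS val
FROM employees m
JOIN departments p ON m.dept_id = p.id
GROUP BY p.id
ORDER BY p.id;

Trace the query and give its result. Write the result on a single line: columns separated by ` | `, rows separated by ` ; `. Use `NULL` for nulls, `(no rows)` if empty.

HR | 86 ; Design | 55 ; Ops | 54

Join each employees row to its departments via dept_id.
Group joined rows by departments.id; compute MIN(m.salary) per group.
  1: ids {1, 4, 8, 9} → MIN(m.salary)=86
  6: ids {2, 3, 6, 12, 13} → MIN(m.salary)=55
  10: ids {5, 7, 10, 11} → MIN(m.salary)=54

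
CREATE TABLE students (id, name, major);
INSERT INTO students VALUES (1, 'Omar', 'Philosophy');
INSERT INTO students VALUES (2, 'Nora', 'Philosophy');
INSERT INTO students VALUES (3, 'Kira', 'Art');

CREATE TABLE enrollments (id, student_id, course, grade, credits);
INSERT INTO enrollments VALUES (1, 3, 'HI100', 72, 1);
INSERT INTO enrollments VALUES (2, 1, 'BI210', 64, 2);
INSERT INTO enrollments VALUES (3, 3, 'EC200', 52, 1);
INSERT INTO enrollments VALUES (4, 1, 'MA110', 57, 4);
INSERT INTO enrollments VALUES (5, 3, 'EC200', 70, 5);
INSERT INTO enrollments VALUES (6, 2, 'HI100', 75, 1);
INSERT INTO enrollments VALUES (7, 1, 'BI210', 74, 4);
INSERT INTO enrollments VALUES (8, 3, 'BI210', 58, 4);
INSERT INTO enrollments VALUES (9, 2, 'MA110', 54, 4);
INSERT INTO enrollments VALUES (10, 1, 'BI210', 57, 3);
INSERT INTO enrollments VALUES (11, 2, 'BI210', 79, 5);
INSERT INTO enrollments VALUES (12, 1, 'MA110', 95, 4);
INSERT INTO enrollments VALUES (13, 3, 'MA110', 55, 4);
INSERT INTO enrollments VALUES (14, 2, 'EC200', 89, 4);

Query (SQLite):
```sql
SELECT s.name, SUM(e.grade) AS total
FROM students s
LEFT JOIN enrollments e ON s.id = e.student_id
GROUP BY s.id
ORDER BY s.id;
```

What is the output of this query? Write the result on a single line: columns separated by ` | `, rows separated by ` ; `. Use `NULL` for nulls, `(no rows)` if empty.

LEFT JOIN keeps every students row; unmatched ones get NULL for enrollments columns.
Group by students.id and compute SUM(e.grade). SUM over an all-NULL group is NULL.
  1: ids {2, 4, 7, 10, 12} → SUM(e.grade)=347
  2: ids {6, 9, 11, 14} → SUM(e.grade)=297
  3: ids {1, 3, 5, 8, 13} → SUM(e.grade)=307

Omar | 347 ; Nora | 297 ; Kira | 307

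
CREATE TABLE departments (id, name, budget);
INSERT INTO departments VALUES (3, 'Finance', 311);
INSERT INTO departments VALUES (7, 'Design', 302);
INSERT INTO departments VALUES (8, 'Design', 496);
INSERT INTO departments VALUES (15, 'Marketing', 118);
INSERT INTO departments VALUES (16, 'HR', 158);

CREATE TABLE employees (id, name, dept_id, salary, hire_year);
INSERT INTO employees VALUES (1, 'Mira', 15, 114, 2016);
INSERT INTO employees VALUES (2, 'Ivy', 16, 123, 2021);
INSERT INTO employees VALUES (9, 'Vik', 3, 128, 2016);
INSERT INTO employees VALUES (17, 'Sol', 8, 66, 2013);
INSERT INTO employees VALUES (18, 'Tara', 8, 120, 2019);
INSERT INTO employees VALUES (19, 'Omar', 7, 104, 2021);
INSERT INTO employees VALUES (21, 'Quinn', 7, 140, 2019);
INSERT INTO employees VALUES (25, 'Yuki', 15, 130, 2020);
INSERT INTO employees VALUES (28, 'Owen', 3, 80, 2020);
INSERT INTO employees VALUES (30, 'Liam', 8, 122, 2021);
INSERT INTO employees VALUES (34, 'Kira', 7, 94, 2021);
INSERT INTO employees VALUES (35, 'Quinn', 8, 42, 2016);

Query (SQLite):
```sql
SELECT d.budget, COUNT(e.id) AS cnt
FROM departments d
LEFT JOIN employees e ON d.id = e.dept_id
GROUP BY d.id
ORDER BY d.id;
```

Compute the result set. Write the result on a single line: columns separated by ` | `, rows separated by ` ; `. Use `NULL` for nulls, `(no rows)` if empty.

311 | 2 ; 302 | 3 ; 496 | 4 ; 118 | 2 ; 158 | 1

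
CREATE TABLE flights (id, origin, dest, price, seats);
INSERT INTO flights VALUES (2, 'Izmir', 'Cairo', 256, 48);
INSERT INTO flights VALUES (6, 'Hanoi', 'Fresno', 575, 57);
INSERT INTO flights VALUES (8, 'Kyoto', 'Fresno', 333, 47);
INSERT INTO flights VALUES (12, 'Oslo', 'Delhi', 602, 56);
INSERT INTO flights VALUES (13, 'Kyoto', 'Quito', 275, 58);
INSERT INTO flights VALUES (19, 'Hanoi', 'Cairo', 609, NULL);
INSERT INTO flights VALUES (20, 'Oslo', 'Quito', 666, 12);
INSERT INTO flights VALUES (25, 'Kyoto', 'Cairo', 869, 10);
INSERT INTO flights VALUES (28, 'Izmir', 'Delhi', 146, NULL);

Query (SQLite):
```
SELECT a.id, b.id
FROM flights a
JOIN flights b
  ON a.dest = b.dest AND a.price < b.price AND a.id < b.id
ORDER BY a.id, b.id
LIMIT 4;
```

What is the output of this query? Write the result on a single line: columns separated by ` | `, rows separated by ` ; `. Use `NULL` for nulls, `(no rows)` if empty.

2 | 19 ; 2 | 25 ; 13 | 20 ; 19 | 25

Pairs (a,b) with same dest, a.price < b.price, a.id < b.id.
dest groups: Cairo:{2,19,25} Delhi:{12,28} Fresno:{6,8} Quito:{13,20}
Ordered by (a.id, b.id); first 4.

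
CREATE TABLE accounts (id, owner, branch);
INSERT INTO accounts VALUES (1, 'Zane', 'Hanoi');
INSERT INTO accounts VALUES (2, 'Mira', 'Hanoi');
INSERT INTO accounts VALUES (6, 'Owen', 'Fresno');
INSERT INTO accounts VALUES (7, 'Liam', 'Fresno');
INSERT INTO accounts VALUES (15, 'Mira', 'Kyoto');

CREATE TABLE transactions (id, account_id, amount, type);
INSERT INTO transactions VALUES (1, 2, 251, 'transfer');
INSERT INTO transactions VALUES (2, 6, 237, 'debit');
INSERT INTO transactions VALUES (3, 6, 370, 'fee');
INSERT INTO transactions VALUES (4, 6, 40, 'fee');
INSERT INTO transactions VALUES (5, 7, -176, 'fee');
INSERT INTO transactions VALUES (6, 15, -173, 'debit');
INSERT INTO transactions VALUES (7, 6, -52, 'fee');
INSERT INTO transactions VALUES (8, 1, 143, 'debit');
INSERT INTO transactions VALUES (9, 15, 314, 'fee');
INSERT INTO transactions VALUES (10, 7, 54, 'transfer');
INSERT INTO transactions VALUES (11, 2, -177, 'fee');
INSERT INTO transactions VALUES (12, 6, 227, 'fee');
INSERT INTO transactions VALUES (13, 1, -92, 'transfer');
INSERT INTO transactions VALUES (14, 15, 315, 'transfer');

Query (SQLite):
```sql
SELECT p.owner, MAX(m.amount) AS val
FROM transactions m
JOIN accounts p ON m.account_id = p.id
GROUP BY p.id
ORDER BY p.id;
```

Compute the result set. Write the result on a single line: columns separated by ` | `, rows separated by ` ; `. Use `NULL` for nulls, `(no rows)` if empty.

Join each transactions row to its accounts via account_id.
Group joined rows by accounts.id; compute MAX(m.amount) per group.
  1: ids {8, 13} → MAX(m.amount)=143
  2: ids {1, 11} → MAX(m.amount)=251
  6: ids {2, 3, 4, 7, 12} → MAX(m.amount)=370
  7: ids {5, 10} → MAX(m.amount)=54
  15: ids {6, 9, 14} → MAX(m.amount)=315

Zane | 143 ; Mira | 251 ; Owen | 370 ; Liam | 54 ; Mira | 315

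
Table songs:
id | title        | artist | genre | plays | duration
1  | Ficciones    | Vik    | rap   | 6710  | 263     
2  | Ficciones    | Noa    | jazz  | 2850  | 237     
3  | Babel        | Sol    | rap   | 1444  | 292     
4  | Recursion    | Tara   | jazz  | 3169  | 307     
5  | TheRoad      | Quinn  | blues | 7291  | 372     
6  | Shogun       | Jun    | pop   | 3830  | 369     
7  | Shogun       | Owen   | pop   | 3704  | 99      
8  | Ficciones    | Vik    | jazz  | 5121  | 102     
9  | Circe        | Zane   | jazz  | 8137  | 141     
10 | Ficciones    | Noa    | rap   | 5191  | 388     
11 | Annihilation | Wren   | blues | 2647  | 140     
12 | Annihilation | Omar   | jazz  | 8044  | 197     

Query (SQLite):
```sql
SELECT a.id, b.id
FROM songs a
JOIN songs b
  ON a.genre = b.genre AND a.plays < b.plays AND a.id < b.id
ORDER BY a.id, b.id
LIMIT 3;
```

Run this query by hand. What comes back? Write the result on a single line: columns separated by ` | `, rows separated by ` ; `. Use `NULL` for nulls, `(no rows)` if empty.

Pairs (a,b) with same genre, a.plays < b.plays, a.id < b.id.
genre groups: blues:{5,11} jazz:{2,4,8,9,12} pop:{6,7} rap:{1,3,10}
Ordered by (a.id, b.id); first 3.

2 | 4 ; 2 | 8 ; 2 | 9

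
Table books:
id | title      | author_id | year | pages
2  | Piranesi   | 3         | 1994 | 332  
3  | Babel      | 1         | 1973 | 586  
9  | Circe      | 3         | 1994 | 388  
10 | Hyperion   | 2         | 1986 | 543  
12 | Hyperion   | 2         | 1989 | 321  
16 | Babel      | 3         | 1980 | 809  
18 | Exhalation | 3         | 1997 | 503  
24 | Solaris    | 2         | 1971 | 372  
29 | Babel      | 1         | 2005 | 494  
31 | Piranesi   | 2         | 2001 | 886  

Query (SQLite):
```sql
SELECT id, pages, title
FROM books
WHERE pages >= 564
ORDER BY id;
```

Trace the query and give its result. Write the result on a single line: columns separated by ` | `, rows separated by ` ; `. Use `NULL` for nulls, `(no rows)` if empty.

3 | 586 | Babel ; 16 | 809 | Babel ; 31 | 886 | Piranesi

pages >= 564: ids {3, 16, 31}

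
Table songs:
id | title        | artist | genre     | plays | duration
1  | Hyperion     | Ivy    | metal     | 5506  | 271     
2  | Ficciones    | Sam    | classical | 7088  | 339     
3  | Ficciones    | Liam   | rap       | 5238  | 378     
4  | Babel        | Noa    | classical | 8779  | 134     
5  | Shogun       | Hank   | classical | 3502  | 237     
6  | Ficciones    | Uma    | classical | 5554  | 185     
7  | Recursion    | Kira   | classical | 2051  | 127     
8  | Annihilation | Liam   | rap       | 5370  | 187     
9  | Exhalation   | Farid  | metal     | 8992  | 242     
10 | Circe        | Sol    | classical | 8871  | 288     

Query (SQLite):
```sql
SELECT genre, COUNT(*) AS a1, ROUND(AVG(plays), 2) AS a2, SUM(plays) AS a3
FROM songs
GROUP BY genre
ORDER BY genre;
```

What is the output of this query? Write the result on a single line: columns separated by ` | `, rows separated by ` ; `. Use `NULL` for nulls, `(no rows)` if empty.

Group songs by genre.
Per group compute: COUNT(*), ROUND(AVG(plays), 2), SUM(plays).
  classical: ids {2, 4, 5, 6, 7, 10} → COUNT(*)=6, ROUND(AVG(plays), 2)=5974.17, SUM(plays)=35845
  metal: ids {1, 9} → COUNT(*)=2, ROUND(AVG(plays), 2)=7249, SUM(plays)=14498
  rap: ids {3, 8} → COUNT(*)=2, ROUND(AVG(plays), 2)=5304, SUM(plays)=10608

classical | 6 | 5974.17 | 35845 ; metal | 2 | 7249 | 14498 ; rap | 2 | 5304 | 10608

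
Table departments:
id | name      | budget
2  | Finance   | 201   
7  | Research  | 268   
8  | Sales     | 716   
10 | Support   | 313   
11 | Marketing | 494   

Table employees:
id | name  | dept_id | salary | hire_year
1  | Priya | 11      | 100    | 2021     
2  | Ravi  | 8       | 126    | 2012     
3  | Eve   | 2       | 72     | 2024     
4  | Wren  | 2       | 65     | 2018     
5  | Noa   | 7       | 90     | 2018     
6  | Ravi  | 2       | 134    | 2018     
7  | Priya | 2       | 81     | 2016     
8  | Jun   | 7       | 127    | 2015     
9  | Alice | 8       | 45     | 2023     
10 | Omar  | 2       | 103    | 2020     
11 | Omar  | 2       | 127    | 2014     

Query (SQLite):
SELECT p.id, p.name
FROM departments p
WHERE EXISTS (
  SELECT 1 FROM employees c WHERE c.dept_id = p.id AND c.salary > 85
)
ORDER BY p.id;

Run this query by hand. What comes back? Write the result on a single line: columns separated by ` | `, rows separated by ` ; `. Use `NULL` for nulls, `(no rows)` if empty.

2 | Finance ; 7 | Research ; 8 | Sales ; 11 | Marketing

For each departments row, check whether any employees with matching dept_id has salary > 85.
Keep rows where that is true.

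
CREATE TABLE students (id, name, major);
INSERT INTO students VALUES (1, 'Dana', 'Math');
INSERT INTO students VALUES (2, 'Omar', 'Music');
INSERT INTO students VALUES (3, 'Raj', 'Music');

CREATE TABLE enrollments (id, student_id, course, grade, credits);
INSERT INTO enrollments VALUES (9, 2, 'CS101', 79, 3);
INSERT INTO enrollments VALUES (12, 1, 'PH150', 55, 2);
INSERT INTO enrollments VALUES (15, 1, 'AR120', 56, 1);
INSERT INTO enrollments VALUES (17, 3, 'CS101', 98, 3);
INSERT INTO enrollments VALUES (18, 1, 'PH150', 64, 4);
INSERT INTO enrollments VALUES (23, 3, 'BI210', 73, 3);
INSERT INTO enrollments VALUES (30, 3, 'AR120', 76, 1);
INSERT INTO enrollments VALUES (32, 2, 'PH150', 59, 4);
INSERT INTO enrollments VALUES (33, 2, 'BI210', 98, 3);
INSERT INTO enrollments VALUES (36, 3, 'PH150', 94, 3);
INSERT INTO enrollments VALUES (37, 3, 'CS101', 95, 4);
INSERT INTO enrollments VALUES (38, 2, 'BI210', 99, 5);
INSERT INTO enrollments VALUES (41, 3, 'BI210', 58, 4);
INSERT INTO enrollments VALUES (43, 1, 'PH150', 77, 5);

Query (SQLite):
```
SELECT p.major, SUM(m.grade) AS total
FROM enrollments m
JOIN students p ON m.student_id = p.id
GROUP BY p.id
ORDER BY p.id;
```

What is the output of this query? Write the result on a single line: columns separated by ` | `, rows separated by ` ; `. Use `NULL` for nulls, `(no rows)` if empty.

Join each enrollments row to its students via student_id.
Group joined rows by students.id; compute SUM(m.grade) per group.
  1: ids {12, 15, 18, 43} → SUM(m.grade)=252
  2: ids {9, 32, 33, 38} → SUM(m.grade)=335
  3: ids {17, 23, 30, 36, 37, 41} → SUM(m.grade)=494

Math | 252 ; Music | 335 ; Music | 494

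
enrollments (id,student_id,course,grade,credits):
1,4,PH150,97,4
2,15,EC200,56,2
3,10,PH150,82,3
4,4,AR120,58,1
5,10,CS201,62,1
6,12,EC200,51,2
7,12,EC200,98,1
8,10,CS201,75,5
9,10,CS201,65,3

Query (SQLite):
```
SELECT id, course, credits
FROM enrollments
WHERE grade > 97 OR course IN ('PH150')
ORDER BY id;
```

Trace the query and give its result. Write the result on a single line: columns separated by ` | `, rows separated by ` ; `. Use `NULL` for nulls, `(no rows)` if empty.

1 | PH150 | 4 ; 3 | PH150 | 3 ; 7 | EC200 | 1

grade > 97: ids {7}
course IN ('PH150'): ids {1, 3}
Combine with OR.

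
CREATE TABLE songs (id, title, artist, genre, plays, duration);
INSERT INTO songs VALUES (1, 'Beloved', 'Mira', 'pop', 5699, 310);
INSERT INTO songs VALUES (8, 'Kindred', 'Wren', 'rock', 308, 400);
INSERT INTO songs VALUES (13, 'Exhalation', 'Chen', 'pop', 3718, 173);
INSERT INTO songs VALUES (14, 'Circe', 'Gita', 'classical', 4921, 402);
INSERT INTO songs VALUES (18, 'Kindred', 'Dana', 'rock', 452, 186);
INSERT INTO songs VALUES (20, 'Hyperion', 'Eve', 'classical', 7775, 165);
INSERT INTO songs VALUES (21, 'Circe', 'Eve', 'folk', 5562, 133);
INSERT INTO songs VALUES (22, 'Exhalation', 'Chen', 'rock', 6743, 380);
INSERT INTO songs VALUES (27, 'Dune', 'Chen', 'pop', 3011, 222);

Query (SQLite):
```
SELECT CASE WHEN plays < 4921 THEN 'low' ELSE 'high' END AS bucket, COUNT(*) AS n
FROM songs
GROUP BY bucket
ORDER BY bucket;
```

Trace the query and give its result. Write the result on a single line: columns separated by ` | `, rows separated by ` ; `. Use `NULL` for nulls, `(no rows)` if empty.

high | 5 ; low | 4

Bucket rows by plays < 4921 → 'low' else 'high'; count each bucket.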